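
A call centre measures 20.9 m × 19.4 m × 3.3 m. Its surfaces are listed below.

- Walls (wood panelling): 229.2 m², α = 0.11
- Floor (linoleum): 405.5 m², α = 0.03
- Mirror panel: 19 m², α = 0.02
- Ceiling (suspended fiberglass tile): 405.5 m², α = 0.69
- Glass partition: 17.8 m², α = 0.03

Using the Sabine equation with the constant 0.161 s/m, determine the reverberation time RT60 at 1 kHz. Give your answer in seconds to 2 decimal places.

0.68 seconds

Total absorption A = 229.2×0.11 + 405.5×0.03 + 19×0.02 + 405.5×0.69 + 17.8×0.03
  = 25.212 + 12.165 + 0.380 + 279.795 + 0.534 = 318.086 m² sabins.
V = 20.9·19.4·3.3 = 1338.018 m³.
T = 0.161 V/A = 0.161·1338.018/318.086 = 0.68 s.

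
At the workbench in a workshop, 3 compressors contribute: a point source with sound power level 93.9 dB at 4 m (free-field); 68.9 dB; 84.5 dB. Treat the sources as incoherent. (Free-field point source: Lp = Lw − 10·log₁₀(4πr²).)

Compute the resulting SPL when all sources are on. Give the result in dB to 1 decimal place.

Source at 4 m: Lp = 93.9 − 10·log₁₀(4π·4²) = 93.9 − 10·log₁₀(201.062) = 70.9 dB.
Sum in the linear (power) domain: Σ 10^(Lᵢ/10) = 10^(70.9/10) + 10^(68.9/10) + 10^(84.5/10) = 3.019e+08.
L_total = 10·log₁₀(3.019e+08) = 84.8 dB.

84.8 dB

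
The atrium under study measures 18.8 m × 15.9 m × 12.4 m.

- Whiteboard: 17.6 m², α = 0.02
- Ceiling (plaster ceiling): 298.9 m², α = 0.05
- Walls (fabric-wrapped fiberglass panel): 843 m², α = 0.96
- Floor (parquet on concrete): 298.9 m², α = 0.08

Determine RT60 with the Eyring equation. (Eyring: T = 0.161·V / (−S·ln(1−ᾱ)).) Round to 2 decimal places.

0.47 sec

S = Σ Sᵢ = 1458.4 m².
Absorption A = 17.6×0.02 + 298.9×0.05 + 843×0.96 + 298.9×0.08 = 848.489 sabins.
ᾱ = 848.489 / 1458.4 = 0.5818.
Eyring denominator: −S ln(1−ᾱ) = 1271.427.
V = 18.8 × 15.9 × 12.4 = 3706.608 m³.
RT60 = 0.161 × 3706.608 / 1271.427 = 0.47 s.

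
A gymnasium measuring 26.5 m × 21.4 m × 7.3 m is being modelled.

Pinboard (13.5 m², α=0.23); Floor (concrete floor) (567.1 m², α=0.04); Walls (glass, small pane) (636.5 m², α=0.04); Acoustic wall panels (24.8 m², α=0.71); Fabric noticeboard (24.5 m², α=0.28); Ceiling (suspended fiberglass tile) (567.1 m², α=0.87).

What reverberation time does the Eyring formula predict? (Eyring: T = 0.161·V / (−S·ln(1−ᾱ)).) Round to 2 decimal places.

0.98 seconds

S = Σ Sᵢ = 1833.5 m².
Absorption A = 13.5·0.23 + 567.1·0.04 + 636.5·0.04 + 24.8·0.71 + 24.5·0.28 + 567.1·0.87 = 569.094 sabins.
ᾱ = 569.094 / 1833.5 = 0.3104.
Eyring denominator: −S ln(1−ᾱ) = 681.408.
V = 26.5 × 21.4 × 7.3 = 4139.83 m³.
RT60 = 0.161 × 4139.83 / 681.408 = 0.98 s.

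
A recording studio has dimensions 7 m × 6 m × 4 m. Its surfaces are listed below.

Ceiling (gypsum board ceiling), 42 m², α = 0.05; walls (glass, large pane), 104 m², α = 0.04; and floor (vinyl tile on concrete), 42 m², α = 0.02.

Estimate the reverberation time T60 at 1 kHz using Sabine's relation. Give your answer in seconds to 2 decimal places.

Summing Sᵢαᵢ: 2.100 + 4.160 + 0.840 → A = 7.100 sabins.
Volume V = 7 × 6 × 4 = 168 m³.
Sabine: RT60 = 0.161 × 168 / 7.100 = 3.81 s.

3.81 s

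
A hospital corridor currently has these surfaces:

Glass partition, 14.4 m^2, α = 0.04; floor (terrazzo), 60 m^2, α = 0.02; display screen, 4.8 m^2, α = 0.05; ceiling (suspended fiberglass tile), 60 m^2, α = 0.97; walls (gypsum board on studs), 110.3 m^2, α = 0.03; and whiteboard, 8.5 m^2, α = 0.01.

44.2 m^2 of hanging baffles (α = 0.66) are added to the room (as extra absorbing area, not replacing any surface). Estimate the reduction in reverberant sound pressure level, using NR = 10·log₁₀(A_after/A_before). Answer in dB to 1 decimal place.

1.6 dB

Equivalent absorption area: A_before = 14.4*0.04 + 60*0.02 + 4.8*0.05 + 60*0.97 + 110.3*0.03 + 8.5*0.01 = 63.610 m^2.
Added absorption = 44.2 × 0.66 = 29.172 sabins.
A_after = 63.610 + 29.172 = 92.782 sabins.
Reduction = 10 log₁₀(A_after/A_before) = 10 log₁₀(1.4586) = 1.6 dB.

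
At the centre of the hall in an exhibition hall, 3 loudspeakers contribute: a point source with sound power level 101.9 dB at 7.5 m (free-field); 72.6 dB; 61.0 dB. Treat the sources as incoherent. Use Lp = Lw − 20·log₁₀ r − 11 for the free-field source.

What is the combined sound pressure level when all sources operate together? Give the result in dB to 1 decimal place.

Source at 7.5 m: Lp = 101.9 − 20·log₁₀(7.5) − 11 = 73.4 dB.
Σ 10^(Lᵢ/10) = 4.133e+07.
Back to dB: 10·log₁₀ Σ = 76.2 dB.

76.2 dB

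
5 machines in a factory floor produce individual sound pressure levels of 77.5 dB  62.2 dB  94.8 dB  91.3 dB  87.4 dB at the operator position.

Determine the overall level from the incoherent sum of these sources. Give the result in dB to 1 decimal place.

Converting to relative power and adding: 10^(77.5/10) + 10^(62.2/10) + 10^(94.8/10) + 10^(91.3/10) + 10^(87.4/10) = 4.976e+09.
Combined level = 10 log₁₀(4.976e+09) = 97.0 dB.

97.0 dB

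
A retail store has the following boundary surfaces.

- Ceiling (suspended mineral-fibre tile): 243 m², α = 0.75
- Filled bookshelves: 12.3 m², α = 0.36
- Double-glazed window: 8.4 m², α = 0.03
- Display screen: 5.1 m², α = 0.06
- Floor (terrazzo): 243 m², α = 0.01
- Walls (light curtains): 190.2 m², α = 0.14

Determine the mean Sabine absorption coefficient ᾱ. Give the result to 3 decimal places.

0.308

Total surface area S = 702.0 m².
A = 243·0.75 + 12.3·0.36 + 8.4·0.03 + 5.1·0.06 + 243·0.01 + 190.2·0.14 = 216.294 sabins.
ᾱ = A/S = 0.308.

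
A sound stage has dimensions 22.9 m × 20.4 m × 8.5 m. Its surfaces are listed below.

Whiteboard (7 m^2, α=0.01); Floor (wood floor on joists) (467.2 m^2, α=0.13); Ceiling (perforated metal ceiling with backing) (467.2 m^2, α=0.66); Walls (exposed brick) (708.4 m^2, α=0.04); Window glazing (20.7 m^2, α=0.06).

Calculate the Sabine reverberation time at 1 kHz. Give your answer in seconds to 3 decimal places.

Total absorption A = 7*0.01 + 467.2*0.13 + 467.2*0.66 + 708.4*0.04 + 20.7*0.06
  = 0.070 + 60.736 + 308.352 + 28.336 + 1.242 = 398.736 m^2 sabins.
Room volume: 3970.86 m³.
T = 0.161 V/A = 0.161·3970.86/398.736 = 1.603 s.

1.603 s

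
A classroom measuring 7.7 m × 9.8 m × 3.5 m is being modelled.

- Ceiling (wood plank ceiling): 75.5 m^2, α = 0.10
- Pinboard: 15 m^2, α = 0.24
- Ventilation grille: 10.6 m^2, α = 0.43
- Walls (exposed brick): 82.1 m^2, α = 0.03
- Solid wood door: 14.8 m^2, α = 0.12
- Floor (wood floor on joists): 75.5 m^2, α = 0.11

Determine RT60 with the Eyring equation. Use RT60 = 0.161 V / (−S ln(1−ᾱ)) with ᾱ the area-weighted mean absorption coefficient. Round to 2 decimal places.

1.43 s

S = Σ Sᵢ = 273.5 m^2.
Σ(Sᵢαᵢ) = 75.5×0.10 + 15×0.24 + 10.6×0.43 + 82.1×0.03 + 14.8×0.12 + 75.5×0.11 = 28.252.
Mean coefficient ᾱ = A/S = 0.1033.
−S·ln(1−ᾱ) = −273.5 × ln(1 − 0.1033) = 29.821.
V = 7.7 × 9.8 × 3.5 = 264.11 m³.
RT60 = 0.161 × 264.11 / 29.821 = 1.43 s.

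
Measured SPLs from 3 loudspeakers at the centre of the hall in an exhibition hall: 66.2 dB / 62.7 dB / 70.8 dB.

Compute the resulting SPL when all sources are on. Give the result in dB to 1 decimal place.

72.6 dB

Σ 10^(Lᵢ/10) = 1.805e+07.
Back to dB: 10·log₁₀ Σ = 72.6 dB.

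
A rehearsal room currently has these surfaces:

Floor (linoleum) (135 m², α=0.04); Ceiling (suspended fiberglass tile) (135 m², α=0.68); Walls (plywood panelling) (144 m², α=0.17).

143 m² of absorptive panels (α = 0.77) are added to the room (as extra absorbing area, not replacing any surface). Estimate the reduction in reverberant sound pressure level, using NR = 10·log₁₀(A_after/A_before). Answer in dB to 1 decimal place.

A_before = Σ Sᵢαᵢ = 135×0.04 + 135×0.68 + 144×0.17 = 121.680 sabins.
Added absorption = 143 × 0.77 = 110.110 sabins.
New total A_after = 231.790 sabins.
NR = 10·log₁₀(231.790/121.680) = 2.8 dB.

2.8 dB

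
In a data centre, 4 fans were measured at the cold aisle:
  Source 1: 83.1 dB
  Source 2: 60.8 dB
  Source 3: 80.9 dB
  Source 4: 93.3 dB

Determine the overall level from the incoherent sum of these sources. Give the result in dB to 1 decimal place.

93.9 dB

Converting to relative power and adding: 10^(83.1/10) + 10^(60.8/10) + 10^(80.9/10) + 10^(93.3/10) = 2.466e+09.
L_total = 10·log₁₀(2.466e+09) = 93.9 dB.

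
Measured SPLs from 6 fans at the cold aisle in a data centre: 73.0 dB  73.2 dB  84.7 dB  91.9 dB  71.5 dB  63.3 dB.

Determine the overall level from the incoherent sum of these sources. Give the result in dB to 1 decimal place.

Converting to relative power and adding: 10^(73.0/10) + 10^(73.2/10) + 10^(84.7/10) + 10^(91.9/10) + 10^(71.5/10) + 10^(63.3/10) = 1.901e+09.
L_total = 10·log₁₀(1.901e+09) = 92.8 dB.

92.8 dB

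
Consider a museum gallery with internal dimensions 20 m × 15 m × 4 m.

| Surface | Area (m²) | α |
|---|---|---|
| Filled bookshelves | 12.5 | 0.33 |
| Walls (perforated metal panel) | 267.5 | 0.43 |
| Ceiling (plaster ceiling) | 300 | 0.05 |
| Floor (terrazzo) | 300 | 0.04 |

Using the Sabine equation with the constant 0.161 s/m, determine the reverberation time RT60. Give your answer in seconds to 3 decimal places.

Summing Sᵢαᵢ: 4.125 + 115.025 + 15.000 + 12.000 → A = 146.150 sabins.
V = 20·15·4 = 1200 m³.
Sabine: RT60 = 0.161 × 1200 / 146.150 = 1.322 s.

1.322 sec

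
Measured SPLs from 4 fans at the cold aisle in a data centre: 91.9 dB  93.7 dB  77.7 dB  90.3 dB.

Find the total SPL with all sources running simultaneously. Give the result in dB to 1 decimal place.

97.0 dB

Converting to relative power and adding: 10^(91.9/10) + 10^(93.7/10) + 10^(77.7/10) + 10^(90.3/10) = 5.023e+09.
L_total = 10·log₁₀(5.023e+09) = 97.0 dB.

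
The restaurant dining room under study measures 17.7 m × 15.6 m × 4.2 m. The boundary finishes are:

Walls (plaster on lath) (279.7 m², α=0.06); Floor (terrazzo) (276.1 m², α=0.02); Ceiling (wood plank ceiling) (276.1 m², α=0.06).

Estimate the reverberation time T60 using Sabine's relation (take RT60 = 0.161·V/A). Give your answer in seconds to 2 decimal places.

4.80 s

Summing Sᵢαᵢ: 16.782 + 5.522 + 16.566 → A = 38.870 sabins.
Volume V = 17.7 × 15.6 × 4.2 = 1159.704 m³.
RT60 = 0.161 · V / A = 0.161 × 1159.704 / 38.870 = 4.80 s.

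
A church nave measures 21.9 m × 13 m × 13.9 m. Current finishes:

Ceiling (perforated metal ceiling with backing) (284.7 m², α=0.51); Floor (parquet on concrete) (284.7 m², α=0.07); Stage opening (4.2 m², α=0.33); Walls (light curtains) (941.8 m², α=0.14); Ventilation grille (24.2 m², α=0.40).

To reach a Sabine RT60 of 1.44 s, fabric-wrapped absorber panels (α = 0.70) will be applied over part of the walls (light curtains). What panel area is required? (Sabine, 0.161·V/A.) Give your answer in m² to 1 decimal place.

240.0

Total absorption A₁ = 284.7×0.51 + 284.7×0.07 + 4.2×0.33 + 941.8×0.14 + 24.2×0.40
  = 145.197 + 19.929 + 1.386 + 131.852 + 9.680 = 308.044 m² sabins.
V = 3957.33 m³. Target absorption A₂ = 0.161 × 3957.33 / 1.44 = 442.451 sabins.
ΔA needed = 442.451 − 308.044 = 134.407 sabins.
Net gain per m²: Δα = 0.70 − 0.14 = 0.56.
Panel area = 134.407 / 0.56 = 240.0 m².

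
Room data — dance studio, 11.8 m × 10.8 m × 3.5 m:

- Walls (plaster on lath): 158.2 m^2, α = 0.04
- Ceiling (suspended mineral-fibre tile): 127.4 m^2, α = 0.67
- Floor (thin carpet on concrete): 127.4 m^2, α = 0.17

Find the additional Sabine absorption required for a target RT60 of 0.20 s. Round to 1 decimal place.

Total absorption A₁ = 158.2·0.04 + 127.4·0.67 + 127.4·0.17
  = 6.328 + 85.358 + 21.658 = 113.344 m^2 sabins.
Target A₂ = 0.161·446.04/0.20 = 359.062 sabins (V = 446.04 m³).
Additional absorption ΔA = 359.062 − 113.344 = 245.7 sabins.

245.7 sabins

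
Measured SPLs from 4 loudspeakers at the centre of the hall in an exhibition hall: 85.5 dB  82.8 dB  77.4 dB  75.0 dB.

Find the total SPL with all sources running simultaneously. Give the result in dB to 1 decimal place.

Σ 10^(Lᵢ/10) = 6.319e+08.
L_total = 10·log₁₀(6.319e+08) = 88.0 dB.

88.0 dB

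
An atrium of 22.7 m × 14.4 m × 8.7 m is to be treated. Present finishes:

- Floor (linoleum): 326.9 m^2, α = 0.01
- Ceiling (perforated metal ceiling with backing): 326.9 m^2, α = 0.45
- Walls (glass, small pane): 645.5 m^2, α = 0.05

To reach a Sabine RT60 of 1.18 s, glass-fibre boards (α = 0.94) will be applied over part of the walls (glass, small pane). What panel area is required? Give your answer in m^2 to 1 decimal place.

230.8

Equivalent absorption area: A₁ = 326.9·0.01 + 326.9·0.45 + 645.5·0.05 = 182.649 m^2.
Required A₂ = 0.161·2843.856/1.18 = 388.018 sabins.
Absorption to add: 388.018 − 182.649 = 205.369 sabins.
Each m^2 of panel replacing the walls (glass, small pane) adds (0.94 − 0.05) = 0.89 sabins.
Area = ΔA/Δα = 205.369/0.89 = 230.8 m^2.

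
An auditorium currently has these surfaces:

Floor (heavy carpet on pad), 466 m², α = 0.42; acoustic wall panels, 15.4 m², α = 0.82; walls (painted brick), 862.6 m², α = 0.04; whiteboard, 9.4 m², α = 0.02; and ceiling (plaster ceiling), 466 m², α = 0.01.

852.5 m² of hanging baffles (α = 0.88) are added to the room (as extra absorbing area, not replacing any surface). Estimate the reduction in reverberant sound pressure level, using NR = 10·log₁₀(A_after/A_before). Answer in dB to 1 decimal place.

Total absorption A_before = 466·0.42 + 15.4·0.82 + 862.6·0.04 + 9.4·0.02 + 466·0.01
  = 195.720 + 12.628 + 34.504 + 0.188 + 4.660 = 247.700 m² sabins.
Treatment contributes 852.5·0.88 = 750.200 sabins.
A_after = 247.700 + 750.200 = 997.900 sabins.
Reduction = 10 log₁₀(A_after/A_before) = 10 log₁₀(4.0287) = 6.1 dB.

6.1 dB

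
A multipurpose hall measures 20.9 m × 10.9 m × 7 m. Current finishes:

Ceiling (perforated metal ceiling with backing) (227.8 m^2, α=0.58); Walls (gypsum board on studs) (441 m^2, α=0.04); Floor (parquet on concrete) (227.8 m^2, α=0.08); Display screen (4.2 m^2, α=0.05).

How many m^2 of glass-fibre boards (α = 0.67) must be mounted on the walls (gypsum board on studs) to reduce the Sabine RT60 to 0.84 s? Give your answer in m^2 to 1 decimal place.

218.2

Summing Sᵢαᵢ: 132.124 + 17.640 + 18.224 + 0.210 → A₁ = 168.198 sabins.
Required A₂ = 0.161·1594.67/0.84 = 305.645 sabins.
Absorption to add: 305.645 − 168.198 = 137.447 sabins.
Each m^2 of panel replacing the walls (gypsum board on studs) adds (0.67 − 0.04) = 0.63 sabins.
Area = ΔA/Δα = 137.447/0.63 = 218.2 m^2.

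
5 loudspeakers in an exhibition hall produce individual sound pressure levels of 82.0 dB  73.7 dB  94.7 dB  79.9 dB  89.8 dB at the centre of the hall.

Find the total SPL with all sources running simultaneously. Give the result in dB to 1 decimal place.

96.2 dB

Σ 10^(Lᵢ/10) = 4.186e+09.
Combined level = 10 log₁₀(4.186e+09) = 96.2 dB.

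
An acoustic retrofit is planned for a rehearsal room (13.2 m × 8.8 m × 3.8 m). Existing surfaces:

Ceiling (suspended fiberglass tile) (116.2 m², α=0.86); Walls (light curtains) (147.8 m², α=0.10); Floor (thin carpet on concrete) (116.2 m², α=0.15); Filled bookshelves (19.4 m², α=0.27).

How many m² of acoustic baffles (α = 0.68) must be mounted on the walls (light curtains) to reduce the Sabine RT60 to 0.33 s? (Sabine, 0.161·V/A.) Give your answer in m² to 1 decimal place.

134.4

Total absorption A₁ = 116.2·0.86 + 147.8·0.10 + 116.2·0.15 + 19.4·0.27
  = 99.932 + 14.780 + 17.430 + 5.238 = 137.380 m² sabins.
V = 441.408 m³. Target absorption A₂ = 0.161 × 441.408 / 0.33 = 215.354 sabins.
ΔA needed = 215.354 − 137.380 = 77.974 sabins.
Net gain per m²: Δα = 0.68 − 0.10 = 0.58.
Area = ΔA/Δα = 77.974/0.58 = 134.4 m².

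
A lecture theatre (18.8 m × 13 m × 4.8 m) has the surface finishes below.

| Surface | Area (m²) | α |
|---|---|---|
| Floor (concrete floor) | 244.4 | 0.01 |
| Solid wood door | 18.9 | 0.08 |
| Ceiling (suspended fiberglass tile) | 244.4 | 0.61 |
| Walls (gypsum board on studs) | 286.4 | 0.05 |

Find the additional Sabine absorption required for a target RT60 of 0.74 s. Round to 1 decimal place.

Equivalent absorption area: A₁ = 244.4·0.01 + 18.9·0.08 + 244.4·0.61 + 286.4·0.05 = 167.360 m².
For T = 0.74 s, need A₂ = 0.161·V/T = 0.161·1173.12/0.74 = 255.233 sabins.
Additional absorption ΔA = 255.233 − 167.360 = 87.9 sabins.

87.9 sabins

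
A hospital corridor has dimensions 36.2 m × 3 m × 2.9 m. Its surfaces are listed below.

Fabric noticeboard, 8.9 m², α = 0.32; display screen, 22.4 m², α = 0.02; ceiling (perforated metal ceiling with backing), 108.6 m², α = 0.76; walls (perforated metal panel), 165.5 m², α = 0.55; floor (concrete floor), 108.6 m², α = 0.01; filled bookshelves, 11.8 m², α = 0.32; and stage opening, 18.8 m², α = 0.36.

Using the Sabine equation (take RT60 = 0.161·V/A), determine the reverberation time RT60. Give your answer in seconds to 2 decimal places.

Equivalent absorption area: A = 8.9·0.32 + 22.4·0.02 + 108.6·0.76 + 165.5·0.55 + 108.6·0.01 + 11.8·0.32 + 18.8·0.36 = 188.487 m².
Room volume: 314.94 m³.
T = 0.161 V/A = 0.161·314.94/188.487 = 0.27 s.

0.27 s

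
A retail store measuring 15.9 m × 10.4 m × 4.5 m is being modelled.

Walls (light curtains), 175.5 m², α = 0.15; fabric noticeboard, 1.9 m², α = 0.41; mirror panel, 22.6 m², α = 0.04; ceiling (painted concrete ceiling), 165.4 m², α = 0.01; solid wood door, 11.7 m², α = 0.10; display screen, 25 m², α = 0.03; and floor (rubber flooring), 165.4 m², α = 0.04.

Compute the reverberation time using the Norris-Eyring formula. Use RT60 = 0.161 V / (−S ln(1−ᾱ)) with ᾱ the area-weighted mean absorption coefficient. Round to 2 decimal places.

3.03 seconds

S = Σ Sᵢ = 567.5 m².
Absorption A = 175.5×0.15 + 1.9×0.41 + 22.6×0.04 + 165.4×0.01 + 11.7×0.10 + 25×0.03 + 165.4×0.04 = 38.198 sabins.
Mean coefficient ᾱ = A/S = 0.0673.
Eyring denominator: −S ln(1−ᾱ) = 39.539.
V = 15.9 × 10.4 × 4.5 = 744.12 m³.
RT60 = 0.161 × 744.12 / 39.539 = 3.03 s.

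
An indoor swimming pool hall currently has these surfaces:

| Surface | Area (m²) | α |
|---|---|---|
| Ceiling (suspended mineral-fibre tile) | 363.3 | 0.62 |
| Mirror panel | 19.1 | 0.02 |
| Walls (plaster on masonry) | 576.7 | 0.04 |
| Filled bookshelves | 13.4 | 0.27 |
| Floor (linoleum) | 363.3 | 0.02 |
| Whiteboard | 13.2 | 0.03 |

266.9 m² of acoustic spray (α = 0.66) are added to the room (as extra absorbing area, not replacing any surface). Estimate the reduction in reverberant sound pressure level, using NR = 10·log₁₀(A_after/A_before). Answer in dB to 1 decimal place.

2.2 dB

Total absorption A_before = 363.3·0.62 + 19.1·0.02 + 576.7·0.04 + 13.4·0.27 + 363.3·0.02 + 13.2·0.03
  = 225.246 + 0.382 + 23.068 + 3.618 + 7.266 + 0.396 = 259.976 m² sabins.
Treatment contributes 266.9·0.66 = 176.154 sabins.
New total A_after = 436.130 sabins.
Reduction = 10 log₁₀(A_after/A_before) = 10 log₁₀(1.6776) = 2.2 dB.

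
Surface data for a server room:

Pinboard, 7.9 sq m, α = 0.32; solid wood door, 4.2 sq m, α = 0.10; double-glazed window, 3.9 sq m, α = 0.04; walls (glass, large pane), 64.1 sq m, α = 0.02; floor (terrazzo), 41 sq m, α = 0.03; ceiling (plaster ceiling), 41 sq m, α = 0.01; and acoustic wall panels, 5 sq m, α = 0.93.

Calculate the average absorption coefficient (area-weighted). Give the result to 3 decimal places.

0.064

Total surface area S = 167.1 sq m.
Weighted sum Σ Sα = 10.676.
ᾱ = 10.676 / 167.1 = 0.064.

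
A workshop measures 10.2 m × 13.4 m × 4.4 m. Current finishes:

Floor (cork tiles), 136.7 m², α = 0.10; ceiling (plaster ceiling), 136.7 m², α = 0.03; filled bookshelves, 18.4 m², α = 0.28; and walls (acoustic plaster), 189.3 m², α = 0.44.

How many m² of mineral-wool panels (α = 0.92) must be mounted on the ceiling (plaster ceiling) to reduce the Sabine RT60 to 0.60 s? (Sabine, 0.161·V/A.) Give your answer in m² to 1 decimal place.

62.0

Summing Sᵢαᵢ: 13.670 + 4.101 + 5.152 + 83.292 → A₁ = 106.215 sabins.
V = 601.392 m³. Target absorption A₂ = 0.161 × 601.392 / 0.60 = 161.374 sabins.
Absorption to add: 161.374 − 106.215 = 55.159 sabins.
Each m² of panel replacing the ceiling (plaster ceiling) adds (0.92 − 0.03) = 0.89 sabins.
Area = ΔA/Δα = 55.159/0.89 = 62.0 m².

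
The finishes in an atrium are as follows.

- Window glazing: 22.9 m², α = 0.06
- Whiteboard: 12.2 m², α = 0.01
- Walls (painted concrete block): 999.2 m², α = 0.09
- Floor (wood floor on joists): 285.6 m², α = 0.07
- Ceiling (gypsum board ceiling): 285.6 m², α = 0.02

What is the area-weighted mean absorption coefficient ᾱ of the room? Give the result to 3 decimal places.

S = Σ Sᵢ = 22.9 + 12.2 + 999.2 + 285.6 + 285.6 = 1605.5 m².
Σ(Sᵢαᵢ) = 22.9*0.06 + 12.2*0.01 + 999.2*0.09 + 285.6*0.07 + 285.6*0.02 = 117.128.
ᾱ = A/S = 0.073.

0.073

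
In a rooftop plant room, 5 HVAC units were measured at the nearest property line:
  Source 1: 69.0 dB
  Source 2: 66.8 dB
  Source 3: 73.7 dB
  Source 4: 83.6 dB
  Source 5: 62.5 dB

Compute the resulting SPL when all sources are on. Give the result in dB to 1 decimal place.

Σ 10^(Lᵢ/10) = 2.67e+08.
Back to dB: 10·log₁₀ Σ = 84.3 dB.

84.3 dB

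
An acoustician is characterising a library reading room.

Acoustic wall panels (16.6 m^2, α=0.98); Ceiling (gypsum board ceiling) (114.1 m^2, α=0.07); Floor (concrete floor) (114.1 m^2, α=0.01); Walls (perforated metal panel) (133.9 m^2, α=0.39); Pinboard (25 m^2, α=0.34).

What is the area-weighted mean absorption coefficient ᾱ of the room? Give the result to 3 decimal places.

0.213

S = Σ Sᵢ = 16.6 + 114.1 + 114.1 + 133.9 + 25 = 403.7 m^2.
Σ(Sᵢαᵢ) = 16.6·0.98 + 114.1·0.07 + 114.1·0.01 + 133.9·0.39 + 25·0.34 = 86.117.
ᾱ = A/S = 0.213.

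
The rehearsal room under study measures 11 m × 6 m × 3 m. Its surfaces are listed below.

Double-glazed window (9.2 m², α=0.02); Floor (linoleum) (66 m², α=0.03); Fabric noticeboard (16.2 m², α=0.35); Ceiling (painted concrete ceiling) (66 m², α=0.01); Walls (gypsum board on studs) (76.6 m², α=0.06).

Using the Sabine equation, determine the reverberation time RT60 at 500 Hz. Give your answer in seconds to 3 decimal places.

2.435 s

A = Σ Sᵢαᵢ = 9.2·0.02 + 66·0.03 + 16.2·0.35 + 66·0.01 + 76.6·0.06 = 13.090 sabins.
Volume V = 11 × 6 × 3 = 198 m³.
T = 0.161 V/A = 0.161·198/13.090 = 2.435 s.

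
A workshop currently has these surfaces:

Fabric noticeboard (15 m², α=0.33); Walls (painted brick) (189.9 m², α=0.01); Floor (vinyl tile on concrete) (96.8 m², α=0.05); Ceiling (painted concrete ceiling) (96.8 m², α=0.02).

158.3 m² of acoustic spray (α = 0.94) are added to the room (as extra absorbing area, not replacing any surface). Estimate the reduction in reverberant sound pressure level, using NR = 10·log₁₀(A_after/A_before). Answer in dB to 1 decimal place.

Total absorption A_before = 15*0.33 + 189.9*0.01 + 96.8*0.05 + 96.8*0.02
  = 4.950 + 1.899 + 4.840 + 1.936 = 13.625 m² sabins.
Treatment contributes 158.3·0.94 = 148.802 sabins.
A_after = 13.625 + 148.802 = 162.427 sabins.
Reduction = 10 log₁₀(A_after/A_before) = 10 log₁₀(11.9212) = 10.8 dB.

10.8 dB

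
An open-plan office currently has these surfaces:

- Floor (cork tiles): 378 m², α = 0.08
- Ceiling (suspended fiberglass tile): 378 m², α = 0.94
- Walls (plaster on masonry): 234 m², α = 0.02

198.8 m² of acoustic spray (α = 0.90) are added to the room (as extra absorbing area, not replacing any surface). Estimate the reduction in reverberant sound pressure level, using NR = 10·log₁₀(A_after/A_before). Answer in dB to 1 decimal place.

A_before = Σ Sᵢαᵢ = 378·0.08 + 378·0.94 + 234·0.02 = 390.240 sabins.
Added absorption = 198.8 × 0.90 = 178.920 sabins.
New total A_after = 569.160 sabins.
Reduction = 10 log₁₀(A_after/A_before) = 10 log₁₀(1.4585) = 1.6 dB.

1.6 dB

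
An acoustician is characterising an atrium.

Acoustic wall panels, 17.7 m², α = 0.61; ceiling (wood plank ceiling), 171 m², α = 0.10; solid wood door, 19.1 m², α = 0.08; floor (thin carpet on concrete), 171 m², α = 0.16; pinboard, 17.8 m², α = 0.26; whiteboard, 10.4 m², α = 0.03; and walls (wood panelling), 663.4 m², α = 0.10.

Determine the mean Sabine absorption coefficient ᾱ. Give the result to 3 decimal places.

Total surface area S = 1070.4 m².
Σ(Sᵢαᵢ) = 17.7×0.61 + 171×0.10 + 19.1×0.08 + 171×0.16 + 17.8×0.26 + 10.4×0.03 + 663.4×0.10 = 128.065.
ᾱ = A/S = 0.120.

0.120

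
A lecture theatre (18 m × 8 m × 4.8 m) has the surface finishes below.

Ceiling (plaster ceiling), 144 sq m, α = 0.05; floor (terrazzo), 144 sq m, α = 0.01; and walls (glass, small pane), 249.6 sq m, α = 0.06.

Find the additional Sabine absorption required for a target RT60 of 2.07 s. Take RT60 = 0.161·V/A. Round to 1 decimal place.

30.1 sabins

A₁ = Σ Sᵢαᵢ = 144·0.05 + 144·0.01 + 249.6·0.06 = 23.616 sabins.
For T = 2.07 s, need A₂ = 0.161·V/T = 0.161·691.2/2.07 = 53.760 sabins.
Additional absorption ΔA = 53.760 − 23.616 = 30.1 sabins.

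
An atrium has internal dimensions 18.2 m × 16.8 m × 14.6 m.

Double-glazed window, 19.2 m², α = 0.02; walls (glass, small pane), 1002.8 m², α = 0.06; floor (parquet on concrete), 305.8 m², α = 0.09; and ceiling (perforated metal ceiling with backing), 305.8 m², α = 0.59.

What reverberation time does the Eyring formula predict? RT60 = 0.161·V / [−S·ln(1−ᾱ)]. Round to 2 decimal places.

S = Σ Sᵢ = 1633.6 m².
Absorption A = 19.2×0.02 + 1002.8×0.06 + 305.8×0.09 + 305.8×0.59 = 268.496 sabins.
Mean coefficient ᾱ = A/S = 0.1644.
Eyring denominator: −S ln(1−ᾱ) = 293.403.
V = 18.2 × 16.8 × 14.6 = 4464.096 m³.
T = 0.161·V/[−S·ln(1−ᾱ)] = 0.161·4464.096/293.403 = 2.45 s.

2.45 seconds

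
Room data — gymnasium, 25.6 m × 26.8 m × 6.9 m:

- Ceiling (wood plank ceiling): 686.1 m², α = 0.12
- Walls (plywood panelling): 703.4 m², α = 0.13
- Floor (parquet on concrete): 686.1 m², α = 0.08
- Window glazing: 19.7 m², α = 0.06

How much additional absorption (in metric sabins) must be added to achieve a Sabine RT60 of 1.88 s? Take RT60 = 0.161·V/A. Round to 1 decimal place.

175.6 sabins

Summing Sᵢαᵢ: 82.332 + 91.442 + 54.888 + 1.182 → A₁ = 229.844 sabins.
V = 4733.952 m³. Required absorption A₂ = 0.161 × 4733.952 / 1.88 = 405.408 sabins.
Shortfall: 405.408 − 229.844 = 175.6 sabins.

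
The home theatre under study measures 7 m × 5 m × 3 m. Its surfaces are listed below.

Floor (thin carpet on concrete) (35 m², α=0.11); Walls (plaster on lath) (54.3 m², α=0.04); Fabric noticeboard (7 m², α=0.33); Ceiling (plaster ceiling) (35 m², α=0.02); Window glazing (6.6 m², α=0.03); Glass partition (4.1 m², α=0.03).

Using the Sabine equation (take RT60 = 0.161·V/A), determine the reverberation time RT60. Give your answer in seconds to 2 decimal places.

Equivalent absorption area: A = 35·0.11 + 54.3·0.04 + 7·0.33 + 35·0.02 + 6.6·0.03 + 4.1·0.03 = 9.353 m².
V = 7·5·3 = 105 m³.
RT60 = 0.161 · V / A = 0.161 × 105 / 9.353 = 1.81 s.

1.81 seconds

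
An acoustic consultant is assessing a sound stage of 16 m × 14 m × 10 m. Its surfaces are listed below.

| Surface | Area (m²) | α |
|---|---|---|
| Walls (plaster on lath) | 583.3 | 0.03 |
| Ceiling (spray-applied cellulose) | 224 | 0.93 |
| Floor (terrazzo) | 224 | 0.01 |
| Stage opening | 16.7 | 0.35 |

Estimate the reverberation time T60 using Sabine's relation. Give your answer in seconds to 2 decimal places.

Total absorption A = 583.3·0.03 + 224·0.93 + 224·0.01 + 16.7·0.35
  = 17.499 + 208.320 + 2.240 + 5.845 = 233.904 m² sabins.
Volume V = 16 × 14 × 10 = 2240 m³.
T = 0.161 V/A = 0.161·2240/233.904 = 1.54 s.

1.54 s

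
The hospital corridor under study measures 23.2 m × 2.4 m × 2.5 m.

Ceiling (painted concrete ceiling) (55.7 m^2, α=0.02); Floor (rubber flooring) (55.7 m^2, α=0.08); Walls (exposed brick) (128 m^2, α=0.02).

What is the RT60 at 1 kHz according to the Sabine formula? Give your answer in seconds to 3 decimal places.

2.757 sec

A = Σ Sᵢαᵢ = 55.7*0.02 + 55.7*0.08 + 128*0.02 = 8.130 sabins.
Room volume: 139.2 m³.
T = 0.161 V/A = 0.161·139.2/8.130 = 2.757 s.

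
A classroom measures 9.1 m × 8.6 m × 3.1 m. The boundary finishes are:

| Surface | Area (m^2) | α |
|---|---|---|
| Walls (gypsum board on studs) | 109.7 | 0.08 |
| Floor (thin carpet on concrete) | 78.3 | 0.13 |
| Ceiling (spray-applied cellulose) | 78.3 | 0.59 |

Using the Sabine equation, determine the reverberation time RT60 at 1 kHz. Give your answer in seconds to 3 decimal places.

Summing Sᵢαᵢ: 8.776 + 10.179 + 46.197 → A = 65.152 sabins.
Volume V = 9.1 × 8.6 × 3.1 = 242.606 m³.
RT60 = 0.161 · V / A = 0.161 × 242.606 / 65.152 = 0.600 s.

0.600 s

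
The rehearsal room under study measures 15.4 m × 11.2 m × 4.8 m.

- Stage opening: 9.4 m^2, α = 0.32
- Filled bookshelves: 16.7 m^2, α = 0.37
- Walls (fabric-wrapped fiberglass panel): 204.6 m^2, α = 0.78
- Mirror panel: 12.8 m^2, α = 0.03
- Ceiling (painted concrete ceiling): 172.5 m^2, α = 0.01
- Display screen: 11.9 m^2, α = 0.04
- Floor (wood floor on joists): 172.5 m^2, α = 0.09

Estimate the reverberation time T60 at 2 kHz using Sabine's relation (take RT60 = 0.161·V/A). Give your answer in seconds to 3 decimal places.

0.713 s

Equivalent absorption area: A = 9.4·0.32 + 16.7·0.37 + 204.6·0.78 + 12.8·0.03 + 172.5·0.01 + 11.9·0.04 + 172.5·0.09 = 186.885 m^2.
V = 15.4·11.2·4.8 = 827.904 m³.
Sabine: RT60 = 0.161 × 827.904 / 186.885 = 0.713 s.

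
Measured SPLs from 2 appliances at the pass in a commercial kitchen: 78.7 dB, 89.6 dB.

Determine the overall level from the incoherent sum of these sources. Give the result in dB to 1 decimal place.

Converting to relative power and adding: 10^(78.7/10) + 10^(89.6/10) = 9.861e+08.
L_total = 10·log₁₀(9.861e+08) = 89.9 dB.

89.9 dB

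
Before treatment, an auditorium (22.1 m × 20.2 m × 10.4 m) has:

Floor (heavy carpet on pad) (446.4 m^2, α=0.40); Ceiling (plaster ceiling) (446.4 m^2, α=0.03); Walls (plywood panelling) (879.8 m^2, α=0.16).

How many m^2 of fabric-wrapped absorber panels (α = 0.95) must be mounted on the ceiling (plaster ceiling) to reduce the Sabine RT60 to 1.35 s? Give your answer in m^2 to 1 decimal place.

240.2

Summing Sᵢαᵢ: 178.560 + 13.392 + 140.768 → A₁ = 332.720 sabins.
V = 4642.768 m³. Target absorption A₂ = 0.161 × 4642.768 / 1.35 = 553.693 sabins.
Absorption to add: 553.693 − 332.720 = 220.973 sabins.
Each m^2 of panel replacing the ceiling (plaster ceiling) adds (0.95 − 0.03) = 0.92 sabins.
Area = ΔA/Δα = 220.973/0.92 = 240.2 m^2.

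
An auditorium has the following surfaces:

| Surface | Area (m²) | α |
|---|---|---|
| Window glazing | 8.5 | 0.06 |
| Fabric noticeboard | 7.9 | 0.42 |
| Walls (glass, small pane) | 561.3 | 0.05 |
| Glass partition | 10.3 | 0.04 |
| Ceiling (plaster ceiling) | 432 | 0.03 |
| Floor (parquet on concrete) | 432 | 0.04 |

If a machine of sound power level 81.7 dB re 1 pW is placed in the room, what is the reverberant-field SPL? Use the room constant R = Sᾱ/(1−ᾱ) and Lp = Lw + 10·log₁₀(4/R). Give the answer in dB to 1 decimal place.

Σ(Sᵢαᵢ) = 8.5×0.06 + 7.9×0.42 + 561.3×0.05 + 10.3×0.04 + 432×0.03 + 432×0.04 = 62.545; total area S = 1452.0 m².
ᾱ = 62.545/1452.0 = 0.0431; R = Sᾱ/(1−ᾱ) = 62.545/(1−0.0431) = 65.362 m².
Lp = 81.7 + 10·log₁₀(4/65.362) = 81.7 + (-12.13) = 69.6 dB.

69.6 dB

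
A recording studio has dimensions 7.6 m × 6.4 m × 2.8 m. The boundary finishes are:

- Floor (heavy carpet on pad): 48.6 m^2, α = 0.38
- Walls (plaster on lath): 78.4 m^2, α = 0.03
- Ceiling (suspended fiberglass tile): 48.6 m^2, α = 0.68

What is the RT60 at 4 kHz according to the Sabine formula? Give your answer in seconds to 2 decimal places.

0.41 s

Summing Sᵢαᵢ: 18.468 + 2.352 + 33.048 → A = 53.868 sabins.
V = 7.6·6.4·2.8 = 136.192 m³.
RT60 = 0.161 · V / A = 0.161 × 136.192 / 53.868 = 0.41 s.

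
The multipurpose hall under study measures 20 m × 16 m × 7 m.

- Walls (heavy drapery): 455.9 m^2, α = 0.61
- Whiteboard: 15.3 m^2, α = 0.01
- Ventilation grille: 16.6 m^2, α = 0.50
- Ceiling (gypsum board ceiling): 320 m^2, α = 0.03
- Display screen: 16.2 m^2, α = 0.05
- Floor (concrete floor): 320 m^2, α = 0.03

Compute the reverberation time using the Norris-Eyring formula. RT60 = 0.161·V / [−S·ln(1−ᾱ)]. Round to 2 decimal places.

Total surface area S = 455.9 + 15.3 + 16.6 + 320 + 16.2 + 320 = 1144.0 m^2.
Σ(Sᵢαᵢ) = 455.9·0.61 + 15.3·0.01 + 16.6·0.50 + 320·0.03 + 16.2·0.05 + 320·0.03 = 306.562.
Mean coefficient ᾱ = A/S = 0.2680.
Eyring denominator: −S ln(1−ᾱ) = 356.899.
V = 20 × 16 × 7 = 2240 m³.
T = 0.161·V/[−S·ln(1−ᾱ)] = 0.161·2240/356.899 = 1.01 s.

1.01 seconds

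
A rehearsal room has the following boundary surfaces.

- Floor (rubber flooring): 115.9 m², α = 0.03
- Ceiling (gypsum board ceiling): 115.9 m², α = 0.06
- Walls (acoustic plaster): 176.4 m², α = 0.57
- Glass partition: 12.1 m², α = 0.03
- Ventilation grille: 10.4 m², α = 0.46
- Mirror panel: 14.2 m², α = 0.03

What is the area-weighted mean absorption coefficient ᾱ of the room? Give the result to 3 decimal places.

0.262

Total surface area S = 444.9 m².
A = 115.9×0.03 + 115.9×0.06 + 176.4×0.57 + 12.1×0.03 + 10.4×0.46 + 14.2×0.03 = 116.552 sabins.
ᾱ = 116.552 / 444.9 = 0.262.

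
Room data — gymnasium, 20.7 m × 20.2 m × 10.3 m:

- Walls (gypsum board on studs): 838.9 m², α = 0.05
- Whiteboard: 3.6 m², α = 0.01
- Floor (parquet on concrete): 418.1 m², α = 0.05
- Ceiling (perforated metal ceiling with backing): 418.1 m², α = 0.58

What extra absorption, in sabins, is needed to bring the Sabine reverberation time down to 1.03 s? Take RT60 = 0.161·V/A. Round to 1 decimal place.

Equivalent absorption area: A₁ = 838.9*0.05 + 3.6*0.01 + 418.1*0.05 + 418.1*0.58 = 305.384 m².
V = 4306.842 m³. Required absorption A₂ = 0.161 × 4306.842 / 1.03 = 673.205 sabins.
Additional absorption ΔA = 673.205 − 305.384 = 367.8 sabins.

367.8 sabins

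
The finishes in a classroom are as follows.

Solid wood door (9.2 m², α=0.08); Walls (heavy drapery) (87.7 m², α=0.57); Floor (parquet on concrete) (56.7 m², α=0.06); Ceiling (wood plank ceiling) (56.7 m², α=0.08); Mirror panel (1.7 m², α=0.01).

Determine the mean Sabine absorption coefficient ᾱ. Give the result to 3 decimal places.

Total surface area S = 212.0 m².
A = 9.2×0.08 + 87.7×0.57 + 56.7×0.06 + 56.7×0.08 + 1.7×0.01 = 58.680 sabins.
ᾱ = A/S = 0.277.

0.277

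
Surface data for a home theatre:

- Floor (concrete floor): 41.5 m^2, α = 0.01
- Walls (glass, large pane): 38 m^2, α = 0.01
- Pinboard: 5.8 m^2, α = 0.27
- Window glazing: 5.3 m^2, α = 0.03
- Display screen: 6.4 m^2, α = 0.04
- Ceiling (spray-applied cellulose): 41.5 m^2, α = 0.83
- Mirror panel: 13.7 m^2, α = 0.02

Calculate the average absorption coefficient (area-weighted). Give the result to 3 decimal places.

S = Σ Sᵢ = 41.5 + 38 + 5.8 + 5.3 + 6.4 + 41.5 + 13.7 = 152.2 m^2.
Σ(Sᵢαᵢ) = 41.5*0.01 + 38*0.01 + 5.8*0.27 + 5.3*0.03 + 6.4*0.04 + 41.5*0.83 + 13.7*0.02 = 37.495.
ᾱ = A/S = 0.246.

0.246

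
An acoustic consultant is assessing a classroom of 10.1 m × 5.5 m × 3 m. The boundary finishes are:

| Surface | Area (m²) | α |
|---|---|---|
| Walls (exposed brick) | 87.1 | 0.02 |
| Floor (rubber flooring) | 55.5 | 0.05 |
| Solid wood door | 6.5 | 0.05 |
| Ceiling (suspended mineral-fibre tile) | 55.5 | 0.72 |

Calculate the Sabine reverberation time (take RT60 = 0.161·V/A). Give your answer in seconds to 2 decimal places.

0.60 s

Total absorption A = 87.1·0.02 + 55.5·0.05 + 6.5·0.05 + 55.5·0.72
  = 1.742 + 2.775 + 0.325 + 39.960 = 44.802 m² sabins.
Volume V = 10.1 × 5.5 × 3 = 166.65 m³.
Sabine: RT60 = 0.161 × 166.65 / 44.802 = 0.60 s.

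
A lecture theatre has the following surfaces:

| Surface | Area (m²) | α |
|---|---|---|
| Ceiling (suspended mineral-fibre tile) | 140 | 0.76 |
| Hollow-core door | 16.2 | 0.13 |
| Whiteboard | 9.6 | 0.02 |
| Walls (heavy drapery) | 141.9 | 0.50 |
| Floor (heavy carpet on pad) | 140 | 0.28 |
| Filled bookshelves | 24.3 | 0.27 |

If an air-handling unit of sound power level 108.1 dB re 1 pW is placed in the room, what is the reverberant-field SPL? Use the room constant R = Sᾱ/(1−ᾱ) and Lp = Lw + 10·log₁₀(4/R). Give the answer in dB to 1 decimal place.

Σ(Sᵢαᵢ) = 140·0.76 + 16.2·0.13 + 9.6·0.02 + 141.9·0.50 + 140·0.28 + 24.3·0.27 = 225.409; total area S = 472.0 m².
ᾱ = 225.409/472.0 = 0.4776; R = Sᾱ/(1−ᾱ) = 225.409/(1−0.4776) = 431.487 m².
Lp = 108.1 + 10·log₁₀(4/431.487) = 108.1 + (-20.33) = 87.8 dB.

87.8 dB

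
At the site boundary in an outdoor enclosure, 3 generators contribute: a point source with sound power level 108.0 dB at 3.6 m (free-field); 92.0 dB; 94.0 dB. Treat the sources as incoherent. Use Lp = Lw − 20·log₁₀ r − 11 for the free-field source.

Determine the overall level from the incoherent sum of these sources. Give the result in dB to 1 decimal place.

96.5 dB

Source at 3.6 m: Lp = 108.0 − 20·log₁₀(3.6) − 11 = 85.9 dB.
Σ 10^(Lᵢ/10) = 4.486e+09.
Back to dB: 10·log₁₀ Σ = 96.5 dB.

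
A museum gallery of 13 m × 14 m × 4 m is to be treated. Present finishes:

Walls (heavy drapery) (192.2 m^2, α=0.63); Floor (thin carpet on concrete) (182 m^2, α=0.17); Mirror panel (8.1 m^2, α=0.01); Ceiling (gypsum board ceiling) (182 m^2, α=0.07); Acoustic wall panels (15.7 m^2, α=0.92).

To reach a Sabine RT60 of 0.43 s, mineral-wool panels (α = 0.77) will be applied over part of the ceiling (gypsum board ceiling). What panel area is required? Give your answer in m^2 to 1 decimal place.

Total absorption A₁ = 192.2·0.63 + 182·0.17 + 8.1·0.01 + 182·0.07 + 15.7·0.92
  = 121.086 + 30.940 + 0.081 + 12.740 + 14.444 = 179.291 m^2 sabins.
Required A₂ = 0.161·728/0.43 = 272.577 sabins.
Absorption to add: 272.577 − 179.291 = 93.286 sabins.
Net gain per m^2: Δα = 0.77 − 0.07 = 0.70.
Area = ΔA/Δα = 93.286/0.70 = 133.3 m^2.

133.3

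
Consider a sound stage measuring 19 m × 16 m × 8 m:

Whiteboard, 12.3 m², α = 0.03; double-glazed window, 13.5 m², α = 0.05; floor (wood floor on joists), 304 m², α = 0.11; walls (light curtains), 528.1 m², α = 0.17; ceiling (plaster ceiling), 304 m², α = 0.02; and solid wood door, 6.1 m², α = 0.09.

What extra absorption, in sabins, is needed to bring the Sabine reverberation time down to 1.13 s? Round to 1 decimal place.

215.6 sabins

Equivalent absorption area: A₁ = 12.3·0.03 + 13.5·0.05 + 304·0.11 + 528.1·0.17 + 304·0.02 + 6.1·0.09 = 130.890 m².
Target A₂ = 0.161·2432/1.13 = 346.506 sabins (V = 2432 m³).
ΔA = A₂ − A₁ = 346.506 − 130.890 = 215.6 sabins.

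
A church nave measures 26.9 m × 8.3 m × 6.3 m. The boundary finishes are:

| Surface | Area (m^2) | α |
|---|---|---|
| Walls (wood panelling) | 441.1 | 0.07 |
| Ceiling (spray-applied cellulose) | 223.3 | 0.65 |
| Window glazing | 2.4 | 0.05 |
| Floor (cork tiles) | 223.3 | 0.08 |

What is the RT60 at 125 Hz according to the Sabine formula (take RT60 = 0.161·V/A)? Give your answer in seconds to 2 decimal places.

Equivalent absorption area: A = 441.1×0.07 + 223.3×0.65 + 2.4×0.05 + 223.3×0.08 = 194.006 m^2.
Room volume: 1406.601 m³.
Sabine: RT60 = 0.161 × 1406.601 / 194.006 = 1.17 s.

1.17 seconds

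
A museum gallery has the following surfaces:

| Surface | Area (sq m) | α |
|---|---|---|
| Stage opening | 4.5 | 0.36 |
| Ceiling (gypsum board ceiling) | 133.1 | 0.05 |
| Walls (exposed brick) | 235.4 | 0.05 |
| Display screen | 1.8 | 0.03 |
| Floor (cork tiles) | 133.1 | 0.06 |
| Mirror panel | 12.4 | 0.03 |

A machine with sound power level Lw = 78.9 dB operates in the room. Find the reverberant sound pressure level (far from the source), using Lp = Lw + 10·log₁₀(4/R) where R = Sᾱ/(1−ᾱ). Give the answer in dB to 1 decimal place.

70.1 dB

A = 28.457 sabins; S = 520.3 sq m.
ᾱ = 0.0547, so room constant R = A/(1−ᾱ) = 30.104 sq m.
Lp = Lw + 10 log₁₀(4/R) = 78.9 -8.77 = 70.1 dB.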